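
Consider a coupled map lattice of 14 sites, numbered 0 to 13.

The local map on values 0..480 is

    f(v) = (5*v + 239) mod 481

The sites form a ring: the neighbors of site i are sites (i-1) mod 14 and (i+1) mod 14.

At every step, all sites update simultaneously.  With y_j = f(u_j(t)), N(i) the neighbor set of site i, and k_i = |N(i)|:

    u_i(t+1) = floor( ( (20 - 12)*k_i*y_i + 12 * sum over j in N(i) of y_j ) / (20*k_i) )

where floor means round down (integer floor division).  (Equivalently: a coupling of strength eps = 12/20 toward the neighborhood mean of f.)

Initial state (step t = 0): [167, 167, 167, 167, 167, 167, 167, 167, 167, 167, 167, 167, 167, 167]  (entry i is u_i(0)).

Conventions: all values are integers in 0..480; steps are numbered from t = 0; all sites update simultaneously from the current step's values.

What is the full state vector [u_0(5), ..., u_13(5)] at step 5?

Simulating step by step:
t=0: [167, 167, 167, 167, 167, 167, 167, 167, 167, 167, 167, 167, 167, 167]
t=1: [112, 112, 112, 112, 112, 112, 112, 112, 112, 112, 112, 112, 112, 112]
t=2: [318, 318, 318, 318, 318, 318, 318, 318, 318, 318, 318, 318, 318, 318]
t=3: [386, 386, 386, 386, 386, 386, 386, 386, 386, 386, 386, 386, 386, 386]
t=4: [245, 245, 245, 245, 245, 245, 245, 245, 245, 245, 245, 245, 245, 245]
t=5: [21, 21, 21, 21, 21, 21, 21, 21, 21, 21, 21, 21, 21, 21]

Answer: [21, 21, 21, 21, 21, 21, 21, 21, 21, 21, 21, 21, 21, 21]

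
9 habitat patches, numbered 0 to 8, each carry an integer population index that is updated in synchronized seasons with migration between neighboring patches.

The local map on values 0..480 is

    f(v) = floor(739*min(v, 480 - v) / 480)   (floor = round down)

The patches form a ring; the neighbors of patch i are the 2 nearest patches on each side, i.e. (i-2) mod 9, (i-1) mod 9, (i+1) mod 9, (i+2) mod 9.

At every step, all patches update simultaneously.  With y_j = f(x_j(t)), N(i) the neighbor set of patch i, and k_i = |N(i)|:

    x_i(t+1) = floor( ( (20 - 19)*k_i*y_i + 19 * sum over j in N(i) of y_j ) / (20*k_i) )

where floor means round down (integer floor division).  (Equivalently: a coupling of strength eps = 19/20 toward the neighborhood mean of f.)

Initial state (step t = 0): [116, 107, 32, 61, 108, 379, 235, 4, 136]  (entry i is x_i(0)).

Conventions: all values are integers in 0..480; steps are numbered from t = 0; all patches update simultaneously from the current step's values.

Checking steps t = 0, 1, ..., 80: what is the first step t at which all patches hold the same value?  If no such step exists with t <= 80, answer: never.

Answer: 14
Key observation: Synchronization is absorbing here: once all patches are equal they stay equal, and step 14 is the first all-equal step.

Derivation:
t=0: [116, 107, 32, 61, 108, 379, 235, 4, 136]  (not all equal)
t=1: [110, 133, 145, 131, 164, 156, 145, 214, 178]  (not all equal)
t=2: [253, 216, 207, 228, 223, 250, 271, 231, 233]  (not all equal)
t=3: [341, 343, 342, 337, 336, 343, 350, 345, 340]  (not all equal)
t=4: [211, 214, 216, 213, 211, 211, 212, 209, 208]  (not all equal)
t=5: [325, 325, 326, 327, 327, 324, 322, 323, 324]  (not all equal)
t=6: [238, 237, 236, 237, 238, 238, 239, 240, 240]  (not all equal)
t=7: [366, 365, 364, 364, 365, 366, 367, 367, 366]  (not all equal)
t=8: [175, 176, 176, 176, 176, 175, 174, 174, 174]  (not all equal)
t=9: [268, 269, 269, 269, 269, 268, 268, 267, 268]  (not all equal)
t=10: [325, 324, 324, 324, 324, 325, 325, 326, 325]  (not all equal)
t=11: [238, 239, 239, 239, 239, 238, 238, 237, 238]  (not all equal)
t=12: [366, 366, 366, 366, 366, 366, 365, 365, 365]  (not all equal)
t=13: [175, 175, 175, 175, 175, 175, 176, 176, 176]  (not all equal)
t=14: [269, 269, 269, 269, 269, 269, 269, 269, 269]  (all equal)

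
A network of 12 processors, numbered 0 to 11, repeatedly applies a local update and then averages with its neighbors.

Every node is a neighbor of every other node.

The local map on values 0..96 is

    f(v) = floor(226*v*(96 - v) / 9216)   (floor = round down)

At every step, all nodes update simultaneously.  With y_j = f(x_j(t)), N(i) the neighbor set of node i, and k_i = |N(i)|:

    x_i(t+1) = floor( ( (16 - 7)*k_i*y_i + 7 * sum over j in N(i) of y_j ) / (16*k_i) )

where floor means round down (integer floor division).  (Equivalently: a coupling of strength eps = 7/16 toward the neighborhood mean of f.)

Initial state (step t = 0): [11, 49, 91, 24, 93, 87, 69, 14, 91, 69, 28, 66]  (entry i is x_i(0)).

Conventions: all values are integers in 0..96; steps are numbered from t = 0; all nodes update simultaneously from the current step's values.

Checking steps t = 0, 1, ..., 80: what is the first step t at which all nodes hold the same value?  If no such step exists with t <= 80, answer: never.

Answer: 4
Key observation: Synchronization is absorbing here: once all nodes are equal they stay equal, and step 4 is the first all-equal step.

Derivation:
t=0: [11, 49, 91, 24, 93, 87, 69, 14, 91, 69, 28, 66]  (not all equal)
t=1: [26, 44, 20, 37, 18, 25, 38, 29, 20, 38, 39, 40]  (not all equal)
t=2: [45, 51, 41, 50, 40, 45, 50, 47, 41, 50, 50, 50]  (not all equal)
t=3: [55, 55, 55, 55, 54, 55, 55, 55, 55, 55, 55, 55]  (not all equal)
t=4: [55, 55, 55, 55, 55, 55, 55, 55, 55, 55, 55, 55]  (all equal)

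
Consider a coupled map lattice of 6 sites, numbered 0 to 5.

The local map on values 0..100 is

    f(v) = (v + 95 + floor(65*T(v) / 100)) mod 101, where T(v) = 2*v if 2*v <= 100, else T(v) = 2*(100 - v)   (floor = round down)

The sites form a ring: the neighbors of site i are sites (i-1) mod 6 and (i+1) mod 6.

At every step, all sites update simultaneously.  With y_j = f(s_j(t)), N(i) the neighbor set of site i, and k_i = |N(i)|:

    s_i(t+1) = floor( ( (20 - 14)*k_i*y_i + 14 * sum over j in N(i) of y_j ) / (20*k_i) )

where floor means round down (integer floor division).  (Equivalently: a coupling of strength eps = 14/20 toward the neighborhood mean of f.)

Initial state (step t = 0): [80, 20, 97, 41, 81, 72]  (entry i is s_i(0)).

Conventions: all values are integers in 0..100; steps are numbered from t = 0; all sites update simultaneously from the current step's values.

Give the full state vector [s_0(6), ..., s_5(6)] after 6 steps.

Answer: [69, 37, 62, 30, 65, 39]

Derivation:
t=0: [80, 20, 97, 41, 81, 72]
t=1: [44, 79, 73, 93, 60, 69]
t=2: [64, 63, 68, 30, 35, 35]
t=3: [28, 2, 24, 45, 70, 49]
t=4: [53, 67, 83, 46, 36, 22]
t=5: [18, 37, 65, 90, 72, 42]
t=6: [69, 37, 62, 30, 65, 39]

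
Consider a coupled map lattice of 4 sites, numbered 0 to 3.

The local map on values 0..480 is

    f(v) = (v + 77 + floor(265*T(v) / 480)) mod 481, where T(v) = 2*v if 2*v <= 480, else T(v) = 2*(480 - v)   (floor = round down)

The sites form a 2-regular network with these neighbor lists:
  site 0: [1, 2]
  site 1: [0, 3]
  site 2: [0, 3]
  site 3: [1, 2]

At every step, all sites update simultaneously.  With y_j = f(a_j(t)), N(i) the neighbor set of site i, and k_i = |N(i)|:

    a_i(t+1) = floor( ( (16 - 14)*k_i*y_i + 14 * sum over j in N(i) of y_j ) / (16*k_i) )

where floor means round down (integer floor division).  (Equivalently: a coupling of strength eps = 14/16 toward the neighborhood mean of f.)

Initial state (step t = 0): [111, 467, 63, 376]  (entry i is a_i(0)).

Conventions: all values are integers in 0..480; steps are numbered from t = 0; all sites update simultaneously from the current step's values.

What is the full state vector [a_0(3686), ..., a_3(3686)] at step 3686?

Simulating step by step:
t=0: [111, 467, 63, 376]
t=1: [163, 182, 199, 135]
t=2: [259, 398, 343, 252]
t=3: [88, 97, 97, 88]
t=4: [278, 264, 264, 278]
t=5: [97, 97, 97, 97]
t=6: [281, 281, 281, 281]
t=7: [96, 96, 96, 96]
t=8: [279, 279, 279, 279]
t=9: [96, 96, 96, 96]

Answer: [279, 279, 279, 279]
Key observation: The state at step 7, [96, 96, 96, 96], reappears at step 9: the system is in a cycle of period 2 from step 7 on.  Therefore the state at step 3686 equals the state at step 7 + ((3686 - 7) mod 2) = 8, which is [279, 279, 279, 279].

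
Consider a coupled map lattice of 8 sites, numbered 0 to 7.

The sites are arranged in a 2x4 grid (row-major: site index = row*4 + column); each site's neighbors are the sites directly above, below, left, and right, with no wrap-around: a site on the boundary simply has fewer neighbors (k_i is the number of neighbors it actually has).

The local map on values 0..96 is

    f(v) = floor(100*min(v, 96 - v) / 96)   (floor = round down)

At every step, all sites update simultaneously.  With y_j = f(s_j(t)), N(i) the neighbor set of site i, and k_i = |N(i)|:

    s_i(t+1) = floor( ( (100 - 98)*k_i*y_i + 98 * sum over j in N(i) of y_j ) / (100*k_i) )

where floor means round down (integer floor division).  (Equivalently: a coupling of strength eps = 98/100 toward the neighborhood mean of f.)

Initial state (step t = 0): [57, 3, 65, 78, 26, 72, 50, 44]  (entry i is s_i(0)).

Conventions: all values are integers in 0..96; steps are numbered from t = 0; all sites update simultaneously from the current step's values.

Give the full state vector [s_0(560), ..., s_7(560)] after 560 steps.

Answer: [48, 48, 48, 48, 48, 48, 48, 48]
Key observation: The state at step 31, [47, 47, 47, 47, 47, 47, 47, 47], reappears at step 34: the system is in a cycle of period 3 from step 31 on.  Therefore the state at step 560 equals the state at step 31 + ((560 - 31) mod 3) = 32, which is [48, 48, 48, 48, 48, 48, 48, 48].

Derivation:
t=0: [57, 3, 65, 78, 26, 72, 50, 44]
t=1: [15, 31, 22, 38, 32, 25, 34, 32]
t=2: [32, 21, 35, 27, 20, 33, 27, 36]
t=3: [20, 34, 25, 36, 33, 23, 35, 28]
t=4: [34, 23, 35, 27, 21, 34, 26, 36]
t=5: [22, 35, 26, 36, 34, 23, 35, 27]
t=6: [35, 24, 36, 27, 22, 35, 26, 36]
t=7: [23, 36, 26, 36, 35, 24, 36, 27]
t=8: [36, 25, 36, 27, 24, 36, 26, 36]
t=9: [25, 36, 27, 36, 36, 26, 36, 27]
t=10: [36, 27, 36, 28, 26, 36, 27, 36]
t=11: [27, 36, 28, 36, 36, 27, 36, 28]
t=12: [36, 28, 36, 29, 28, 36, 28, 36]
t=13: [29, 36, 29, 36, 36, 29, 36, 29]
t=14: [36, 30, 36, 30, 30, 36, 30, 36]
t=15: [31, 36, 31, 36, 36, 31, 36, 31]
t=16: [36, 32, 36, 32, 32, 36, 32, 36]
t=17: [33, 36, 33, 36, 36, 33, 36, 33]
t=18: [36, 34, 36, 34, 34, 36, 34, 36]
t=19: [35, 36, 35, 36, 36, 35, 36, 35]
t=20: [36, 36, 36, 36, 36, 36, 36, 36]
t=21: [37, 37, 37, 37, 37, 37, 37, 37]
t=22: [38, 38, 38, 38, 38, 38, 38, 38]
t=23: [39, 39, 39, 39, 39, 39, 39, 39]
t=24: [40, 40, 40, 40, 40, 40, 40, 40]
t=25: [41, 41, 41, 41, 41, 41, 41, 41]
t=26: [42, 42, 42, 42, 42, 42, 42, 42]
t=27: [43, 43, 43, 43, 43, 43, 43, 43]
t=28: [44, 44, 44, 44, 44, 44, 44, 44]
t=29: [45, 45, 45, 45, 45, 45, 45, 45]
t=30: [46, 46, 46, 46, 46, 46, 46, 46]
t=31: [47, 47, 47, 47, 47, 47, 47, 47]
t=32: [48, 48, 48, 48, 48, 48, 48, 48]
t=33: [50, 50, 50, 50, 50, 50, 50, 50]
t=34: [47, 47, 47, 47, 47, 47, 47, 47]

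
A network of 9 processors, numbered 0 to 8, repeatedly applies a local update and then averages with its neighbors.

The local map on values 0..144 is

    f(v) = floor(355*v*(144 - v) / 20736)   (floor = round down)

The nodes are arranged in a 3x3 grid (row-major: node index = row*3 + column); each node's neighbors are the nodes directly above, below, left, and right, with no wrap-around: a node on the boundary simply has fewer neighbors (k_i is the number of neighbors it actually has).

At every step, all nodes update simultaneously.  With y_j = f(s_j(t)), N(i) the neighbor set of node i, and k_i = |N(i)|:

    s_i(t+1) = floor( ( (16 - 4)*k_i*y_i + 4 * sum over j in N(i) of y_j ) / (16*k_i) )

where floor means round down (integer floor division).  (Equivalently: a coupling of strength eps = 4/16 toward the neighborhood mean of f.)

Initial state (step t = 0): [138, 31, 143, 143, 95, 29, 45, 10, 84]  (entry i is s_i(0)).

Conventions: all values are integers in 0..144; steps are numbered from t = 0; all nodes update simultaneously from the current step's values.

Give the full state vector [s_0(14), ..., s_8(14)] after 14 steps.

Answer: [85, 85, 85, 85, 85, 85, 85, 85, 85]

Derivation:
t=0: [138, 31, 143, 143, 95, 29, 45, 10, 84]
t=1: [18, 52, 16, 15, 68, 56, 60, 36, 74]
t=2: [42, 74, 46, 42, 82, 80, 76, 71, 84]
t=3: [74, 85, 79, 75, 86, 86, 86, 87, 86]
t=4: [87, 85, 86, 87, 85, 85, 85, 84, 84]
t=5: [84, 84, 85, 84, 85, 85, 85, 85, 85]
t=6: [86, 85, 85, 85, 85, 85, 85, 85, 85]
t=7: [85, 85, 85, 85, 85, 85, 85, 85, 85]
t=8: [85, 85, 85, 85, 85, 85, 85, 85, 85]
t=9: [85, 85, 85, 85, 85, 85, 85, 85, 85]
t=10: [85, 85, 85, 85, 85, 85, 85, 85, 85]
t=11: [85, 85, 85, 85, 85, 85, 85, 85, 85]
t=12: [85, 85, 85, 85, 85, 85, 85, 85, 85]
t=13: [85, 85, 85, 85, 85, 85, 85, 85, 85]
t=14: [85, 85, 85, 85, 85, 85, 85, 85, 85]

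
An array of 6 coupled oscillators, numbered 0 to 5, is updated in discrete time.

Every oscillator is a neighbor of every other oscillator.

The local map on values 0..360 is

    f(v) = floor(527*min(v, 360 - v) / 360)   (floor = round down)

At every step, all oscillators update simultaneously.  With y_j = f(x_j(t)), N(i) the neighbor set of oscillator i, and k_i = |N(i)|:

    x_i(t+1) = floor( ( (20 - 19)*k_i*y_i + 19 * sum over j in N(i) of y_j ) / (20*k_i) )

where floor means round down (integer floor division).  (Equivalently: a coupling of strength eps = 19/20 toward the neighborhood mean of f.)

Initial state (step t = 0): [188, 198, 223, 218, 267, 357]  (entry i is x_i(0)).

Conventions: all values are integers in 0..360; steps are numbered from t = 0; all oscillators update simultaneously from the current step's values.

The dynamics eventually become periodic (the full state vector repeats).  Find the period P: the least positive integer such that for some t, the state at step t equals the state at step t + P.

Simulating step by step:
t=0: [188, 198, 223, 218, 267, 357]
t=1: [161, 163, 168, 167, 177, 196]
t=2: [244, 244, 243, 243, 241, 243]
t=3: [171, 171, 170, 170, 170, 170]
t=4: [248, 248, 248, 248, 248, 248]
t=5: [163, 163, 163, 163, 163, 163]
t=6: [238, 238, 238, 238, 238, 238]
t=7: [178, 178, 178, 178, 178, 178]
t=8: [260, 260, 260, 260, 260, 260]
t=9: [146, 146, 146, 146, 146, 146]
t=10: [213, 213, 213, 213, 213, 213]
t=11: [215, 215, 215, 215, 215, 215]
t=12: [212, 212, 212, 212, 212, 212]
t=13: [216, 216, 216, 216, 216, 216]
t=14: [210, 210, 210, 210, 210, 210]
t=15: [219, 219, 219, 219, 219, 219]
t=16: [206, 206, 206, 206, 206, 206]
t=17: [225, 225, 225, 225, 225, 225]
t=18: [197, 197, 197, 197, 197, 197]
t=19: [238, 238, 238, 238, 238, 238]

Answer: 13
Key observation: The state at step 6, [238, 238, 238, 238, 238, 238], reappears at step 19 — and no state repeats earlier — so the cycle the system enters has period 13.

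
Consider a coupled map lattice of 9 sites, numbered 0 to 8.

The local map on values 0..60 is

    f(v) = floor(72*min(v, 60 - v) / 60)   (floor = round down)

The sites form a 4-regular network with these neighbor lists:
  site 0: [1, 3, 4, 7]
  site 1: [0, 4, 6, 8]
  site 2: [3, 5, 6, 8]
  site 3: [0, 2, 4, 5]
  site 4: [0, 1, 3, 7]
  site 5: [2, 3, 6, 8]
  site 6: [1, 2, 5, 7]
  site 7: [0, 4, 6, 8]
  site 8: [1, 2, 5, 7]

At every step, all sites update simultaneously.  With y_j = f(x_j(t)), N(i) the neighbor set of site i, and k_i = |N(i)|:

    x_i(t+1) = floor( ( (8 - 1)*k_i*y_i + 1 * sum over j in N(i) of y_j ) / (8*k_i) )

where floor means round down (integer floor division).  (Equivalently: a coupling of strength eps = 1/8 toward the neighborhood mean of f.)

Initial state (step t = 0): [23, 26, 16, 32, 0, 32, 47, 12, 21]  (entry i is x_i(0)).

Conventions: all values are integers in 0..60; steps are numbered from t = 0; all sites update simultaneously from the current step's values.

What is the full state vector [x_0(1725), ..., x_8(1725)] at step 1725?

Simulating step by step:
t=0: [23, 26, 16, 32, 0, 32, 47, 12, 21]
t=1: [26, 29, 19, 31, 3, 31, 16, 14, 24]
t=2: [29, 32, 22, 32, 6, 32, 19, 16, 27]
t=3: [32, 31, 26, 32, 9, 32, 22, 19, 31]
t=4: [31, 32, 31, 32, 12, 32, 26, 22, 33]
t=5: [33, 32, 33, 32, 16, 32, 31, 26, 31]
t=6: [31, 32, 32, 32, 20, 33, 33, 30, 33]
t=7: [33, 32, 32, 32, 25, 32, 32, 35, 32]
t=8: [31, 32, 33, 32, 30, 33, 32, 30, 32]
t=9: [34, 33, 32, 33, 35, 32, 33, 35, 33]
t=10: [31, 31, 32, 31, 30, 32, 32, 30, 32]
t=11: [34, 34, 33, 34, 35, 33, 33, 35, 33]
t=12: [30, 31, 31, 31, 30, 31, 31, 30, 31]
t=13: [35, 34, 34, 34, 35, 34, 34, 35, 34]
t=14: [30, 30, 31, 30, 30, 31, 30, 30, 30]
t=15: [36, 36, 34, 35, 36, 34, 35, 36, 35]
t=16: [28, 28, 30, 29, 28, 30, 29, 28, 29]
t=17: [33, 33, 35, 34, 33, 35, 34, 33, 34]
t=18: [31, 31, 30, 31, 31, 30, 31, 31, 31]
t=19: [34, 34, 35, 34, 34, 35, 34, 34, 34]
t=20: [31, 31, 30, 30, 31, 30, 30, 31, 30]
t=21: [34, 34, 36, 35, 34, 36, 35, 34, 35]
t=22: [30, 30, 28, 29, 30, 28, 29, 30, 29]
t=23: [35, 35, 33, 34, 35, 33, 34, 35, 34]
t=24: [30, 30, 31, 31, 30, 31, 31, 30, 31]
t=25: [35, 35, 34, 34, 35, 34, 34, 35, 34]
t=26: [30, 30, 31, 30, 30, 31, 30, 30, 30]

Answer: [34, 34, 36, 35, 34, 36, 35, 34, 35]
Key observation: The state at step 14, [30, 30, 31, 30, 30, 31, 30, 30, 30], reappears at step 26: the system is in a cycle of period 12 from step 14 on.  Therefore the state at step 1725 equals the state at step 14 + ((1725 - 14) mod 12) = 21, which is [34, 34, 36, 35, 34, 36, 35, 34, 35].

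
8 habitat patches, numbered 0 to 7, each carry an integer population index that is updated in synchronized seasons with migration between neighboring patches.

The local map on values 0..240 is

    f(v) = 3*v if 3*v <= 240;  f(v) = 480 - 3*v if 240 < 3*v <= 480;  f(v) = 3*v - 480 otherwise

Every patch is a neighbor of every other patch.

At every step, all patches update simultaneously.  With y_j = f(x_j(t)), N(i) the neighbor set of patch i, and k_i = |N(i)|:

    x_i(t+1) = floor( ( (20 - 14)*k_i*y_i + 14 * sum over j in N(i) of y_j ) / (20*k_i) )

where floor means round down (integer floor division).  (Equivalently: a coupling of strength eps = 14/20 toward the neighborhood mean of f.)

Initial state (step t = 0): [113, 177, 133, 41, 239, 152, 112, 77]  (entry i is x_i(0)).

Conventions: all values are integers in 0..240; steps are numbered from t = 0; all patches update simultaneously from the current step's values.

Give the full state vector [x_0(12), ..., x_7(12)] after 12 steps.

Simulating step by step:
t=0: [113, 177, 133, 41, 239, 152, 112, 77]
t=1: [131, 113, 119, 127, 150, 108, 132, 149]
t=2: [92, 103, 99, 95, 81, 106, 92, 81]
t=3: [200, 193, 195, 198, 206, 191, 200, 206]
t=4: [116, 112, 113, 115, 120, 111, 116, 120]
t=5: [133, 135, 135, 134, 131, 136, 133, 131]
t=6: [79, 78, 78, 79, 81, 78, 79, 81]
t=7: [236, 235, 235, 236, 236, 235, 236, 236]
t=8: [227, 226, 226, 227, 227, 226, 227, 227]
t=9: [200, 199, 199, 200, 200, 199, 200, 200]
t=10: [119, 118, 118, 119, 119, 118, 119, 119]
t=11: [123, 124, 124, 123, 123, 124, 123, 123]
t=12: [110, 109, 109, 110, 110, 109, 110, 110]

Answer: [110, 109, 109, 110, 110, 109, 110, 110]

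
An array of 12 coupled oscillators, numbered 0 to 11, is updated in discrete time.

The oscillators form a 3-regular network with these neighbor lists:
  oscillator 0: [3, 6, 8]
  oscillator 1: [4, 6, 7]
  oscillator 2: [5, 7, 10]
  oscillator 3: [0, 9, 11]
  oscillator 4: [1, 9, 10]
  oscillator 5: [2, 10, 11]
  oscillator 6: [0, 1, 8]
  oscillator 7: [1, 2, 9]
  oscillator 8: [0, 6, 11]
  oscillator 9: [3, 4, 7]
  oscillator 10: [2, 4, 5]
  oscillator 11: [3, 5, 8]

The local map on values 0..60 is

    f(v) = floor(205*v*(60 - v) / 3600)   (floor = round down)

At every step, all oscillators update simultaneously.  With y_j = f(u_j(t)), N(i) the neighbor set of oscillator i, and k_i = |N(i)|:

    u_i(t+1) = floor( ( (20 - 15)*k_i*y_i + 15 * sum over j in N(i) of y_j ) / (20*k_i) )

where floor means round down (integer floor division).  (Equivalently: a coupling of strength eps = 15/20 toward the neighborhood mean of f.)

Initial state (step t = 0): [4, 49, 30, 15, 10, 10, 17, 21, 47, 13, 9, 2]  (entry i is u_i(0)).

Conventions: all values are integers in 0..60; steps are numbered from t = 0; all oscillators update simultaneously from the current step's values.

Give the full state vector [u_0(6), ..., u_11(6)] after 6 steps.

Simulating step by step:
t=0: [4, 49, 30, 15, 10, 10, 17, 21, 47, 13, 9, 2]
t=1: [31, 36, 37, 22, 29, 27, 29, 40, 23, 36, 33, 26]
t=2: [49, 49, 48, 49, 49, 49, 49, 47, 50, 48, 49, 48]
t=3: [29, 31, 31, 31, 30, 31, 29, 32, 30, 31, 30, 30]
t=4: [51, 51, 51, 51, 51, 51, 51, 51, 51, 51, 51, 51]
t=5: [26, 26, 26, 26, 26, 26, 26, 26, 26, 26, 26, 26]
t=6: [50, 50, 50, 50, 50, 50, 50, 50, 50, 50, 50, 50]

Answer: [50, 50, 50, 50, 50, 50, 50, 50, 50, 50, 50, 50]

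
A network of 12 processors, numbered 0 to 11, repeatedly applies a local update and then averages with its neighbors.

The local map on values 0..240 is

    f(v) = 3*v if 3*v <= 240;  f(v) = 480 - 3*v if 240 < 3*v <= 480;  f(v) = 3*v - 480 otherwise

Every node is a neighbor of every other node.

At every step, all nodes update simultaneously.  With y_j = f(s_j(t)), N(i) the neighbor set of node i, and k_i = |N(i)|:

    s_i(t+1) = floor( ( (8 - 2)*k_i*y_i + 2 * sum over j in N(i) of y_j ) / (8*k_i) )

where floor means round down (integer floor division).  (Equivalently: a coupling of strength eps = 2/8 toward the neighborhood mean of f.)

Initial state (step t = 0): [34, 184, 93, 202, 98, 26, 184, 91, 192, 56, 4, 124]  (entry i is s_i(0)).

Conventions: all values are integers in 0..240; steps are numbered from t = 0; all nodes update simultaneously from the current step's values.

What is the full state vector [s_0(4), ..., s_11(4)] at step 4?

Answer: [140, 122, 105, 89, 76, 170, 122, 109, 107, 85, 142, 188]

Derivation:
t=0: [34, 184, 93, 202, 98, 26, 184, 91, 192, 56, 4, 124]
t=1: [106, 84, 178, 124, 167, 89, 84, 183, 102, 154, 41, 111]
t=2: [152, 200, 74, 113, 50, 190, 200, 85, 161, 48, 124, 142]
t=3: [49, 119, 193, 134, 140, 97, 119, 195, 34, 136, 110, 71]
t=4: [140, 122, 105, 89, 76, 170, 122, 109, 107, 85, 142, 188]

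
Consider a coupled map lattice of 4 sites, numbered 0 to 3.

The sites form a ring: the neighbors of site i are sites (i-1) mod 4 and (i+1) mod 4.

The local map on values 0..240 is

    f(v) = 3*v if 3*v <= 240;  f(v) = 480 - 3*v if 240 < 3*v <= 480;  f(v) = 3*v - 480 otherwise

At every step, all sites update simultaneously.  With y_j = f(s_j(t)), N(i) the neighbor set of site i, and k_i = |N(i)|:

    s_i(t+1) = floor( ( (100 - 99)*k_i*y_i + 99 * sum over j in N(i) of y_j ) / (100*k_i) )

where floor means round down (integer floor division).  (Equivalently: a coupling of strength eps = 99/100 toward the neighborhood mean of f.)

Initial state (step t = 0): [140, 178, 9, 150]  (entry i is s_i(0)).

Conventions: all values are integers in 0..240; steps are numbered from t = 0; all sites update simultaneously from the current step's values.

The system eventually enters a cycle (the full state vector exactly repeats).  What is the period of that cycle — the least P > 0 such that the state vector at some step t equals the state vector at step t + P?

Answer: 22
Key observation: The state at step 16, [96, 110, 96, 110], reappears at step 38 — and no state repeats earlier — so the cycle the system enters has period 22.

Derivation:
t=0: [140, 178, 9, 150]
t=1: [42, 43, 41, 43]
t=2: [128, 124, 128, 124]
t=3: [107, 96, 107, 96]
t=4: [191, 159, 191, 159]
t=5: [3, 92, 3, 92]
t=6: [202, 10, 202, 10]
t=7: [30, 125, 30, 125]
t=8: [104, 90, 104, 90]
t=9: [209, 168, 209, 168]
t=10: [25, 145, 25, 145]
t=11: [45, 74, 45, 74]
t=12: [221, 135, 221, 135]
t=13: [76, 181, 76, 181]
t=14: [64, 226, 64, 226]
t=15: [197, 192, 197, 192]
t=16: [96, 110, 96, 110]
t=17: [150, 191, 150, 191]
t=18: [92, 30, 92, 30]
t=19: [91, 202, 91, 202]
t=20: [126, 206, 126, 206]
t=21: [137, 102, 137, 102]
t=22: [172, 70, 172, 70]
t=23: [208, 37, 208, 37]
t=24: [111, 143, 111, 143]
t=25: [51, 146, 51, 146]
t=26: [43, 151, 43, 151]
t=27: [28, 127, 28, 127]
t=28: [98, 84, 98, 84]
t=29: [227, 186, 227, 186]
t=30: [79, 199, 79, 199]
t=31: [118, 235, 118, 235]
t=32: [224, 126, 224, 126]
t=33: [102, 191, 102, 191]
t=34: [93, 173, 93, 173]
t=35: [40, 199, 40, 199]
t=36: [117, 119, 117, 119]
t=37: [123, 128, 123, 128]
t=38: [96, 110, 96, 110]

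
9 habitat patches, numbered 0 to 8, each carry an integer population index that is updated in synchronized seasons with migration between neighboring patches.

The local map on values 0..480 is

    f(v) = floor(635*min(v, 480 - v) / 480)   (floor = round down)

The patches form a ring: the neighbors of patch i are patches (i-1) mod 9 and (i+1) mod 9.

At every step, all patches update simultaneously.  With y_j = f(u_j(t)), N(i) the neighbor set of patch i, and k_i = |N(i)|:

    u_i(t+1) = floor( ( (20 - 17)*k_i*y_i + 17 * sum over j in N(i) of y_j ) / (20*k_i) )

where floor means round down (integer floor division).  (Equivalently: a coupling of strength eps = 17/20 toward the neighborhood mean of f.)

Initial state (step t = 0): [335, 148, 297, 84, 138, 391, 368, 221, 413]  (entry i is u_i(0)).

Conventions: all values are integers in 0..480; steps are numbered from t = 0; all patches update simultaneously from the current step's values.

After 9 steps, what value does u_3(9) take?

Answer: u_3(9) = 314

Derivation:
t=0: [335, 148, 297, 84, 138, 391, 368, 221, 413]
t=1: [148, 213, 166, 196, 124, 157, 196, 144, 218]
t=2: [271, 218, 262, 201, 222, 210, 207, 260, 206]
t=3: [279, 282, 278, 286, 274, 282, 282, 275, 281]
t=4: [262, 265, 259, 267, 260, 265, 265, 263, 267]
t=5: [283, 289, 283, 289, 283, 286, 285, 283, 286]
t=6: [254, 258, 253, 258, 254, 258, 257, 257, 259]
t=7: [293, 298, 294, 298, 293, 295, 294, 293, 295]
t=8: [242, 245, 240, 245, 242, 246, 245, 245, 246]
t=9: [310, 314, 311, 314, 310, 311, 309, 309, 311]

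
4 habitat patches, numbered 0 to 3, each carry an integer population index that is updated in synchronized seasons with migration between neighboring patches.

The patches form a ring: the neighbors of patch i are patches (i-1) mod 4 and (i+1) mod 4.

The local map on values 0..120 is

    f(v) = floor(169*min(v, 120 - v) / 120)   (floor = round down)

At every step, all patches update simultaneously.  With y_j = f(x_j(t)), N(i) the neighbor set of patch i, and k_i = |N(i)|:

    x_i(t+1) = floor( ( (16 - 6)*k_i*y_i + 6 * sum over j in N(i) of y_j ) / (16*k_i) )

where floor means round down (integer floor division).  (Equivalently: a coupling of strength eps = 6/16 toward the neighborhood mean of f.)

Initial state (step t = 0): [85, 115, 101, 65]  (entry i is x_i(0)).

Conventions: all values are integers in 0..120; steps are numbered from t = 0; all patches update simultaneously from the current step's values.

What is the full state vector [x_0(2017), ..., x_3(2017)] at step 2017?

Simulating step by step:
t=0: [85, 115, 101, 65]
t=1: [46, 18, 32, 62]
t=2: [59, 36, 48, 71]
t=3: [74, 59, 64, 71]
t=4: [68, 78, 77, 69]
t=5: [70, 61, 61, 69]
t=6: [72, 80, 80, 73]
t=7: [64, 58, 57, 64]
t=8: [78, 80, 79, 78]
t=9: [58, 56, 57, 58]
t=10: [80, 78, 79, 80]
t=11: [56, 58, 57, 56]
t=12: [78, 80, 79, 78]

Answer: [58, 56, 57, 58]
Key observation: The state at step 8, [78, 80, 79, 78], reappears at step 12: the system is in a cycle of period 4 from step 8 on.  Therefore the state at step 2017 equals the state at step 8 + ((2017 - 8) mod 4) = 9, which is [58, 56, 57, 58].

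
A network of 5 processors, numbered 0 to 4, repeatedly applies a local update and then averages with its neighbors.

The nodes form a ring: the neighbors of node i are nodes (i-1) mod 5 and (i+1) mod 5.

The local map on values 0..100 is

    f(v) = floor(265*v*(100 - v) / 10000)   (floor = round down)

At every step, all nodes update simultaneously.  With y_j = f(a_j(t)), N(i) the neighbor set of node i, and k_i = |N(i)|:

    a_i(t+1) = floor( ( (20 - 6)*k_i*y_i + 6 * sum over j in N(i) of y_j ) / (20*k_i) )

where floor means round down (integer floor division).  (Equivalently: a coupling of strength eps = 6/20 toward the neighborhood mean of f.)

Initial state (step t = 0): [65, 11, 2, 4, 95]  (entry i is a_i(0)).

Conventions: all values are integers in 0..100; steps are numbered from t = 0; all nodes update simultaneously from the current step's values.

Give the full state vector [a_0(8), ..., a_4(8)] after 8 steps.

Simulating step by step:
t=0: [65, 11, 2, 4, 95]
t=1: [47, 27, 8, 9, 18]
t=2: [59, 49, 24, 23, 40]
t=3: [64, 63, 50, 48, 60]
t=4: [61, 61, 65, 65, 63]
t=5: [62, 62, 60, 60, 61]
t=6: [62, 62, 62, 63, 62]
t=7: [62, 62, 61, 61, 61]
t=8: [62, 62, 62, 63, 62]

Answer: [62, 62, 62, 63, 62]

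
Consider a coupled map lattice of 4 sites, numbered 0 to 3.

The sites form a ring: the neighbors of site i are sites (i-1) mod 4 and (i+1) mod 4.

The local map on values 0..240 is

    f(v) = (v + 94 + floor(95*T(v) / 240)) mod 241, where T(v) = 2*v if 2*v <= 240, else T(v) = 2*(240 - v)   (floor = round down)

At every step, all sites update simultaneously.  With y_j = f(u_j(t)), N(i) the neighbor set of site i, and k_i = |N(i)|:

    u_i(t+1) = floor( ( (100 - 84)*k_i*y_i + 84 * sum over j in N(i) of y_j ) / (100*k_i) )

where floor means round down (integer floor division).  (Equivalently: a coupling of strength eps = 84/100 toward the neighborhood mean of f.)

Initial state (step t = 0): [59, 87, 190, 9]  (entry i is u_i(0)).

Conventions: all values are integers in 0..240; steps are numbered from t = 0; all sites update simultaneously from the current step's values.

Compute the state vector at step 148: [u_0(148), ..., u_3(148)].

Answer: [215, 215, 215, 215]
Key observation: The state at step 12, [91, 91, 91, 91], reappears at step 24: the system is in a cycle of period 12 from step 12 on.  Therefore the state at step 148 equals the state at step 12 + ((148 - 12) mod 12) = 16, which is [215, 215, 215, 215].

Derivation:
t=0: [59, 87, 190, 9]
t=1: [81, 119, 62, 135]
t=2: [95, 197, 90, 197]
t=3: [74, 28, 72, 28]
t=4: [157, 211, 156, 211]
t=5: [84, 76, 84, 76]
t=6: [193, 39, 193, 39]
t=7: [150, 95, 150, 95]
t=8: [31, 65, 31, 65]
t=9: [200, 158, 200, 158]
t=10: [76, 82, 76, 82]
t=11: [238, 231, 238, 231]
t=12: [91, 91, 91, 91]
t=13: [16, 16, 16, 16]
t=14: [122, 122, 122, 122]
t=15: [68, 68, 68, 68]
t=16: [215, 215, 215, 215]
t=17: [87, 87, 87, 87]
t=18: [8, 8, 8, 8]
t=19: [108, 108, 108, 108]
t=20: [46, 46, 46, 46]
t=21: [176, 176, 176, 176]
t=22: [79, 79, 79, 79]
t=23: [235, 235, 235, 235]
t=24: [91, 91, 91, 91]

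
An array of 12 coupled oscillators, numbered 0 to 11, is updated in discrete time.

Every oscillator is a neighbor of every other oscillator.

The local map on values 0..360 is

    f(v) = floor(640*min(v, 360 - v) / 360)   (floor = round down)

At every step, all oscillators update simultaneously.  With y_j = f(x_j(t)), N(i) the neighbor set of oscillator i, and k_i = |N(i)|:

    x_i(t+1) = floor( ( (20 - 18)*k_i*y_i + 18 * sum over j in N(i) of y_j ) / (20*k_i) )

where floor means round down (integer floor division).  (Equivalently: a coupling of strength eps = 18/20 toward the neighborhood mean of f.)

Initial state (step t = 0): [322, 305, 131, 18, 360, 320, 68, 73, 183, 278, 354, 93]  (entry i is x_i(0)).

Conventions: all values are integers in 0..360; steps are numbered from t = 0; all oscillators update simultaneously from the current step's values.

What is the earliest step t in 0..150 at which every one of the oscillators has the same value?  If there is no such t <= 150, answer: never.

Simulating step by step:
t=0: [322, 305, 131, 18, 360, 320, 68, 73, 183, 278, 354, 93]  (not all equal)
t=1: [114, 114, 117, 113, 113, 114, 115, 115, 118, 115, 113, 116]  (not all equal)
t=2: [203, 203, 203, 203, 203, 203, 203, 203, 203, 203, 203, 203]  (all equal)

Answer: 2
Key observation: Synchronization is absorbing here: once all oscillators are equal they stay equal, and step 2 is the first all-equal step.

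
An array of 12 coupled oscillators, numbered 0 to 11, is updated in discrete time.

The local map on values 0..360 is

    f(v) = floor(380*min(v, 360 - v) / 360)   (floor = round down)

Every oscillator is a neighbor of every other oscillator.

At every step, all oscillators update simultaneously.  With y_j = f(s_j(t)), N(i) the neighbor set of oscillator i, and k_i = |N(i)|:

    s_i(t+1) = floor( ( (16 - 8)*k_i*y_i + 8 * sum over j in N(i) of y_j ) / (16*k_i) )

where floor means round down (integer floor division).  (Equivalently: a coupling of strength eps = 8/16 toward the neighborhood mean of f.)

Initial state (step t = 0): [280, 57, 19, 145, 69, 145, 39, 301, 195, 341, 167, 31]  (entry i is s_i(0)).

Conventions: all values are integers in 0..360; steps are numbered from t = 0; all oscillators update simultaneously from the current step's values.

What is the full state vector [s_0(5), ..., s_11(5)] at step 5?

Answer: [104, 103, 102, 105, 103, 105, 103, 103, 105, 102, 105, 102]

Derivation:
t=0: [280, 57, 19, 145, 69, 145, 39, 301, 195, 341, 167, 31]
t=1: [85, 74, 56, 117, 80, 117, 66, 75, 126, 56, 127, 62]
t=2: [90, 85, 76, 105, 87, 105, 81, 85, 110, 76, 110, 79]
t=3: [95, 92, 88, 102, 93, 102, 90, 92, 104, 88, 104, 89]
t=4: [99, 98, 96, 103, 98, 103, 97, 98, 103, 96, 103, 96]
t=5: [104, 103, 102, 105, 103, 105, 103, 103, 105, 102, 105, 102]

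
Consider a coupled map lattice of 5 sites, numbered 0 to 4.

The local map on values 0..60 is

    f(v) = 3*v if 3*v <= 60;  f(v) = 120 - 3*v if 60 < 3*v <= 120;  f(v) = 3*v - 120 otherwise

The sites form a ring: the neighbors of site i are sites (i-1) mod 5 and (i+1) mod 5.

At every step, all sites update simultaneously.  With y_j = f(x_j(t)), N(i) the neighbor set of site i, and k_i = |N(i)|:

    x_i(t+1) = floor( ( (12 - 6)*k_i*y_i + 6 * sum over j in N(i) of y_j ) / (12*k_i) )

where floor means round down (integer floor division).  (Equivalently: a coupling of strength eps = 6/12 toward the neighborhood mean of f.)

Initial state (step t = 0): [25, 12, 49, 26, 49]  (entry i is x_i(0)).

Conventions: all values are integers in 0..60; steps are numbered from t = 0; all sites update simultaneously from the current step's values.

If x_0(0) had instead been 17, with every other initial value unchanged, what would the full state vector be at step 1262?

Simulating step by step:
t=0: [17, 12, 49, 26, 49]
t=1: [41, 37, 33, 34, 36]
t=2: [6, 10, 17, 17, 11]
t=3: [24, 32, 45, 46, 33]
t=4: [35, 27, 18, 18, 27]
t=5: [27, 36, 50, 50, 36]
t=6: [25, 23, 25, 25, 23]
t=7: [48, 48, 46, 46, 48]
t=8: [24, 22, 19, 19, 22]
t=9: [51, 53, 56, 56, 53]
t=10: [36, 39, 45, 45, 39]
t=11: [7, 8, 12, 12, 8]
t=12: [22, 26, 33, 33, 26]
t=13: [48, 39, 26, 26, 39]
t=14: [13, 18, 32, 32, 18]
t=15: [46, 42, 31, 31, 42]
t=16: [12, 14, 21, 21, 14]
t=17: [39, 44, 53, 53, 44]
t=18: [7, 16, 32, 32, 16]
t=19: [34, 35, 30, 30, 35]
t=20: [16, 19, 26, 26, 19]
t=21: [52, 51, 45, 45, 51]
t=22: [34, 29, 19, 19, 29]
t=23: [25, 35, 51, 51, 35]
t=24: [30, 27, 28, 28, 27]
t=25: [34, 36, 36, 36, 36]
t=26: [15, 13, 12, 12, 13]
t=27: [42, 39, 36, 36, 39]
t=28: [4, 6, 9, 9, 6]
t=29: [15, 18, 24, 24, 18]
t=30: [49, 50, 49, 49, 50]
t=31: [28, 28, 27, 27, 28]
t=32: [36, 36, 38, 38, 36]
t=33: [12, 10, 7, 7, 10]
t=34: [33, 29, 23, 23, 29]
t=35: [27, 34, 46, 46, 34]
t=36: [28, 23, 18, 18, 23]
t=37: [43, 48, 53, 53, 48]
t=38: [16, 24, 35, 35, 24]
t=39: [48, 39, 23, 23, 39]
t=40: [13, 20, 39, 39, 20]
t=41: [49, 40, 17, 17, 40]
t=42: [13, 19, 38, 38, 19]
t=43: [48, 39, 18, 18, 39]
t=44: [13, 21, 41, 41, 21]
t=45: [48, 39, 16, 16, 39]
t=46: [13, 19, 36, 36, 19]
t=47: [48, 41, 23, 23, 41]
t=48: [13, 20, 39, 39, 20]

Answer: [13, 19, 36, 36, 19]
Key observation: The state at step 40, [13, 20, 39, 39, 20], reappears at step 48: the system is in a cycle of period 8 from step 40 on.  Therefore the state at step 1262 equals the state at step 40 + ((1262 - 40) mod 8) = 46, which is [13, 19, 36, 36, 19].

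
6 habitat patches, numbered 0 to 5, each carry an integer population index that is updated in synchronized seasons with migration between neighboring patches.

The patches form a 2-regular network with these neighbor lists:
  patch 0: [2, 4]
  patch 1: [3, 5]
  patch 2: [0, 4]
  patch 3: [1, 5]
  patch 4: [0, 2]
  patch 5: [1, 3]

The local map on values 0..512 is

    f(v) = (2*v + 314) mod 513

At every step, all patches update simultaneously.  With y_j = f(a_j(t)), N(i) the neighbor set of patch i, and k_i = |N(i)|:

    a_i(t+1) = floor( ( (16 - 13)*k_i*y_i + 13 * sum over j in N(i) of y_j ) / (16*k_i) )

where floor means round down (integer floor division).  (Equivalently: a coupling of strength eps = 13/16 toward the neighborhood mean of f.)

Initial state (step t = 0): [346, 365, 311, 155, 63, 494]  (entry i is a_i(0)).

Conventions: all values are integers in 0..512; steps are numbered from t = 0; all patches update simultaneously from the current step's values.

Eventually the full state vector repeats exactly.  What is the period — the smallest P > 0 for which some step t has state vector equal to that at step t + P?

Simulating step by step:
t=0: [346, 365, 311, 155, 63, 494]
t=1: [443, 160, 458, 140, 454, 104]
t=2: [195, 59, 188, 68, 190, 83]
t=3: [181, 458, 184, 454, 183, 448]
t=4: [167, 192, 165, 194, 166, 197]
t=5: [132, 190, 133, 189, 133, 188]
t=6: [66, 178, 66, 179, 66, 179]
t=7: [446, 158, 446, 158, 446, 158]
t=8: [180, 117, 180, 117, 180, 117]
t=9: [161, 35, 161, 35, 161, 35]
t=10: [123, 384, 123, 384, 123, 384]
t=11: [47, 56, 47, 56, 47, 56]
t=12: [408, 426, 408, 426, 408, 426]
t=13: [104, 140, 104, 140, 104, 140]
t=14: [9, 81, 9, 81, 9, 81]
t=15: [332, 476, 332, 476, 332, 476]
t=16: [465, 240, 465, 240, 465, 240]
t=17: [218, 281, 218, 281, 218, 281]
t=18: [237, 363, 237, 363, 237, 363]
t=19: [275, 14, 275, 14, 275, 14]
t=20: [351, 342, 351, 342, 351, 342]
t=21: [503, 485, 503, 485, 503, 485]
t=22: [294, 258, 294, 258, 294, 258]
t=23: [389, 317, 389, 317, 389, 317]
t=24: [66, 435, 66, 435, 66, 435]
t=25: [446, 158, 446, 158, 446, 158]

Answer: 18
Key observation: The state at step 7, [446, 158, 446, 158, 446, 158], reappears at step 25 — and no state repeats earlier — so the cycle the system enters has period 18.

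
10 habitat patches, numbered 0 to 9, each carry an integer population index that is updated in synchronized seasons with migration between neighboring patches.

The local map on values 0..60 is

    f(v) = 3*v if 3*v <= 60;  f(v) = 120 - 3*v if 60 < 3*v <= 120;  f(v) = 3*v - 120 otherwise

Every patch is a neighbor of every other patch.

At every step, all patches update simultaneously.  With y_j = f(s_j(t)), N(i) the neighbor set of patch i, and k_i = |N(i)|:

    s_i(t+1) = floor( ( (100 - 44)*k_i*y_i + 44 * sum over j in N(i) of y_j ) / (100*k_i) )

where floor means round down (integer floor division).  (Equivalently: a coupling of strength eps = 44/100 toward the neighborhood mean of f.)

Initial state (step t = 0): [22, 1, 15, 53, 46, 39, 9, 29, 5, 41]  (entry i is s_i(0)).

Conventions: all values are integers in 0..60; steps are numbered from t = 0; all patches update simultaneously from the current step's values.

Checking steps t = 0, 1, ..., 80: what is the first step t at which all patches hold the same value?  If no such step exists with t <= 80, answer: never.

Answer: never
Key observation: The state at step 28 reappears at step 32 — the system is in a cycle of period 4 from step 28 on.  No step 0..32 is synchronized, and the cycle repeats forever, so no step up to 80 (or ever) has all patches equal.

Derivation:
t=0: [22, 1, 15, 53, 46, 39, 9, 29, 5, 41]  (not all equal)
t=1: [39, 13, 34, 31, 20, 13, 25, 28, 19, 13]  (not all equal)
t=2: [19, 37, 26, 31, 48, 37, 40, 36, 46, 37]  (not all equal)
t=3: [39, 14, 31, 23, 22, 14, 10, 16, 19, 14]  (not all equal)
t=4: [20, 40, 33, 45, 46, 40, 34, 43, 48, 40]  (not all equal)
t=5: [38, 8, 18, 15, 17, 8, 17, 12, 20, 8]  (not all equal)
t=6: [21, 30, 45, 41, 44, 30, 44, 36, 49, 30]  (not all equal)
t=7: [40, 26, 18, 12, 17, 26, 17, 17, 24, 26]  (not all equal)
t=8: [20, 41, 47, 38, 46, 41, 46, 46, 44, 41]  (not all equal)
t=9: [38, 9, 18, 10, 17, 9, 17, 17, 14, 9]  (not all equal)
t=10: [20, 31, 45, 33, 43, 31, 43, 43, 39, 31]  (not all equal)
t=11: [40, 23, 17, 20, 14, 23, 14, 14, 11, 23]  (not all equal)
t=12: [20, 46, 46, 51, 42, 46, 42, 42, 37, 46]  (not all equal)
t=13: [40, 18, 18, 26, 12, 18, 12, 12, 13, 18]  (not all equal)
t=14: [19, 47, 47, 41, 38, 47, 38, 38, 39, 47]  (not all equal)
t=15: [37, 18, 18, 9, 11, 18, 11, 11, 9, 18]  (not all equal)
t=16: [23, 46, 46, 32, 35, 46, 35, 35, 32, 46]  (not all equal)
t=17: [36, 19, 19, 22, 18, 19, 18, 18, 22, 19]  (not all equal)
t=18: [31, 54, 54, 52, 52, 54, 52, 52, 52, 54]  (not all equal)
t=19: [32, 39, 39, 36, 36, 39, 36, 36, 36, 39]  (not all equal)
t=20: [16, 6, 6, 10, 10, 6, 10, 10, 10, 6]  (not all equal)
t=21: [37, 22, 22, 28, 28, 22, 28, 28, 28, 22]  (not all equal)
t=22: [24, 47, 47, 38, 38, 47, 38, 38, 38, 47]  (not all equal)
t=23: [32, 18, 18, 10, 10, 18, 10, 10, 10, 18]  (not all equal)
t=24: [31, 46, 46, 34, 34, 46, 34, 34, 34, 46]  (not all equal)
t=25: [23, 18, 18, 18, 18, 18, 18, 18, 18, 18]  (not all equal)
t=26: [52, 53, 53, 53, 53, 53, 53, 53, 53, 53]  (not all equal)
t=27: [37, 38, 38, 38, 38, 38, 38, 38, 38, 38]  (not all equal)
t=28: [7, 6, 6, 6, 6, 6, 6, 6, 6, 6]  (not all equal)
t=29: [19, 18, 18, 18, 18, 18, 18, 18, 18, 18]  (not all equal)
t=30: [55, 54, 54, 54, 54, 54, 54, 54, 54, 54]  (not all equal)
t=31: [43, 42, 42, 42, 42, 42, 42, 42, 42, 42]  (not all equal)
t=32: [7, 6, 6, 6, 6, 6, 6, 6, 6, 6]  (not all equal)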